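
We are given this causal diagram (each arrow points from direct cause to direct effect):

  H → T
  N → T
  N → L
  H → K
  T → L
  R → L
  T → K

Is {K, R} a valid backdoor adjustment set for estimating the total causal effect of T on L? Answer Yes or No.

No

Backdoor paths from T to L (paths whose first edge points into T):
  P1: T <- N -> L
Condition 1 (no descendant of T in the set): FAILS — K is a descendant of T.
Condition 2 (every backdoor path blocked by {K, R}):
  P1: open — no interior node is in the conditioning set.
{K, R} does not satisfy the backdoor criterion.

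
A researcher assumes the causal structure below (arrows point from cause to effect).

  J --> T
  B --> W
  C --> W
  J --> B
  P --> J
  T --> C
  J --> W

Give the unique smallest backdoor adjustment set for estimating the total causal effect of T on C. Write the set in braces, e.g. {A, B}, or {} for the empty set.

{}

Variables eligible for adjustment (non-descendants of T, excluding T and C): {B, J, P}.
Backdoor paths from T to C:
  P1: T <- J -> B -> W <- C
  P2: T <- J -> W <- C
Each backdoor path contains an unconditioned collider, so every path is already blocked with the empty conditioning set:
  P1: blocked at collider W (neither it nor any descendant is in the conditioning set).
  P2: blocked at collider W (neither it nor any descendant is in the conditioning set).
The empty set is therefore the unique smallest valid set.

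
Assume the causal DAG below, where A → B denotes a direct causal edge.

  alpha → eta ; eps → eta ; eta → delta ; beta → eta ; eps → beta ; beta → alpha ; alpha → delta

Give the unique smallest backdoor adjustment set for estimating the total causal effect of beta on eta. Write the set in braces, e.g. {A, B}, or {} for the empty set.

{eps}

Variables eligible for adjustment (non-descendants of beta, excluding beta and eta): {eps}.
Backdoor paths from beta to eta:
  P1: beta <- eps -> eta
The empty set is not sufficient: P1 (beta <- eps -> eta) has no collider blocking it and no conditioned non-collider, so it is open.
Try {eps}:
  P1: blocked at fork node eps ∈ conditioning set.
{eps} contains no descendant of beta and blocks every backdoor path.
{eps} is the unique smallest valid adjustment set.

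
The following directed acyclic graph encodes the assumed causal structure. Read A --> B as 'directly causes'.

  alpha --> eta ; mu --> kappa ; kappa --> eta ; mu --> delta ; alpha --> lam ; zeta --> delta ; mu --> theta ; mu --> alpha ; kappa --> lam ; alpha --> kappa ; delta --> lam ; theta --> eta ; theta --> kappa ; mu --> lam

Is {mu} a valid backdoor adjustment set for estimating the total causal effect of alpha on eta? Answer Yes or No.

Yes

Backdoor paths from alpha to eta (paths whose first edge points into alpha):
  P1: alpha <- mu -> theta -> kappa -> eta
  P2: alpha <- mu -> theta -> eta
  P3: alpha <- mu -> delta -> lam <- kappa <- theta -> eta
  P4: alpha <- mu -> delta -> lam <- kappa -> eta
  P5: alpha <- mu -> kappa <- theta -> eta
  P6: alpha <- mu -> kappa -> eta
  P7: alpha <- mu -> lam <- kappa <- theta -> eta
  P8: alpha <- mu -> lam <- kappa -> eta
Condition 1 (no descendant of alpha in the set): holds — descendants of alpha are {eta, kappa, lam}; none are in {mu}.
Condition 2 (every backdoor path blocked by {mu}):
  P1: blocked at fork node mu ∈ conditioning set.
  P2: blocked at fork node mu ∈ conditioning set.
  P3: blocked at fork node mu ∈ conditioning set.
  P4: blocked at fork node mu ∈ conditioning set.
  P5: blocked at fork node mu ∈ conditioning set.
  P6: blocked at fork node mu ∈ conditioning set.
  P7: blocked at fork node mu ∈ conditioning set.
  P8: blocked at fork node mu ∈ conditioning set.
{mu} satisfies the backdoor criterion.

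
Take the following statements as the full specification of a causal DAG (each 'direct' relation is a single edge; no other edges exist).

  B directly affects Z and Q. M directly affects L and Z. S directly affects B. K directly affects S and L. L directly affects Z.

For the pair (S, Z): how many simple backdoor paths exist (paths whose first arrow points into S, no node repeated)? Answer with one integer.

2

A backdoor path from S to Z is any simple undirected path whose first edge points into S (i.e. leaves S via a parent).
Parents of S: {K}.
Enumerating:
  P1: S <- K -> L <- M -> Z
  P2: S <- K -> L -> Z
That exhausts the simple backdoor paths. Count: 2.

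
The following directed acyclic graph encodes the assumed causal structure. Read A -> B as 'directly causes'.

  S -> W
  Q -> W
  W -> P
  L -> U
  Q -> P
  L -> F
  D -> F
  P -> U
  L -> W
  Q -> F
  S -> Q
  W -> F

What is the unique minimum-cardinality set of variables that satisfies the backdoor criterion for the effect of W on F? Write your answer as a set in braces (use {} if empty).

{L, Q}

Variables eligible for adjustment (non-descendants of W, excluding W and F): {D, L, Q, S}.
Backdoor paths from W to F:
  P1: W <- S -> Q -> P -> U <- L -> F
  P2: W <- S -> Q -> F
  P3: W <- Q -> P -> U <- L -> F
  P4: W <- Q -> F
  P5: W <- L -> F
  P6: W <- L -> U <- P <- Q -> F
The empty set is not sufficient: P2 (W <- S -> Q -> F) has no collider blocking it and no conditioned non-collider, so it is open.
Try {L, Q}:
  P1: blocked at chain node Q ∈ conditioning set.
  P2: blocked at chain node Q ∈ conditioning set.
  P3: blocked at fork node Q ∈ conditioning set.
  P4: blocked at fork node Q ∈ conditioning set.
  P5: blocked at fork node L ∈ conditioning set.
  P6: blocked at fork node L ∈ conditioning set.
{L, Q} contains no descendant of W and blocks every backdoor path.
Every element of {L, Q} is needed (dropping L leaves P5 open; dropping Q leaves P2 open), so no proper subset is valid.
Among all size-2 subsets of the eligible variables, only {L, Q} blocks every backdoor path, so it is the unique smallest valid adjustment set.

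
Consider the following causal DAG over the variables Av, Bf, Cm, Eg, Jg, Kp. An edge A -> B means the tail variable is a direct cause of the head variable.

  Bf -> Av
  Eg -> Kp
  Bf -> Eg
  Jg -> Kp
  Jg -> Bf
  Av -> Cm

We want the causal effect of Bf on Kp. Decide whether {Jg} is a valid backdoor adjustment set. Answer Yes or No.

Yes

Backdoor paths from Bf to Kp (paths whose first edge points into Bf):
  P1: Bf <- Jg -> Kp
Condition 1 (no descendant of Bf in the set): holds — descendants of Bf are {Av, Cm, Eg, Kp}; none are in {Jg}.
Condition 2 (every backdoor path blocked by {Jg}):
  P1: blocked at fork node Jg ∈ conditioning set.
{Jg} satisfies the backdoor criterion.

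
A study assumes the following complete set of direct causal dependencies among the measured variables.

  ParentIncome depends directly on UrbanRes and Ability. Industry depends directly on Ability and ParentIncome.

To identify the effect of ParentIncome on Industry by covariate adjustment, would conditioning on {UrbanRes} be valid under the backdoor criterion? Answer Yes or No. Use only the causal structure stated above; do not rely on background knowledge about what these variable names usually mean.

No

Backdoor paths from ParentIncome to Industry (paths whose first edge points into ParentIncome):
  P1: ParentIncome <- Ability -> Industry
Condition 1 (no descendant of ParentIncome in the set): holds — descendants of ParentIncome are {Industry}; none are in {UrbanRes}.
Condition 2 (every backdoor path blocked by {UrbanRes}):
  P1: open — no interior node is in the conditioning set.
{UrbanRes} does not satisfy the backdoor criterion.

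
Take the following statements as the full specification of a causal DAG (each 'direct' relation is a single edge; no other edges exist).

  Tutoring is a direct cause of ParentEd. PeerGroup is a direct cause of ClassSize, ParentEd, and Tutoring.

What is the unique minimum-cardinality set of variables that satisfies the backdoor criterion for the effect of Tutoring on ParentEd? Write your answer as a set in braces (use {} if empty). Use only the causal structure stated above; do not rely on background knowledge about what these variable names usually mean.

Variables eligible for adjustment (non-descendants of Tutoring, excluding Tutoring and ParentEd): {ClassSize, PeerGroup}.
Backdoor paths from Tutoring to ParentEd:
  P1: Tutoring <- PeerGroup -> ParentEd
The empty set is not sufficient: P1 (Tutoring <- PeerGroup -> ParentEd) has no collider blocking it and no conditioned non-collider, so it is open.
Try {PeerGroup}:
  P1: blocked at fork node PeerGroup ∈ conditioning set.
{PeerGroup} contains no descendant of Tutoring and blocks every backdoor path.
No other singleton works — e.g. {ClassSize} leaves P1 open — so {PeerGroup} is the unique smallest valid adjustment set.

{PeerGroup}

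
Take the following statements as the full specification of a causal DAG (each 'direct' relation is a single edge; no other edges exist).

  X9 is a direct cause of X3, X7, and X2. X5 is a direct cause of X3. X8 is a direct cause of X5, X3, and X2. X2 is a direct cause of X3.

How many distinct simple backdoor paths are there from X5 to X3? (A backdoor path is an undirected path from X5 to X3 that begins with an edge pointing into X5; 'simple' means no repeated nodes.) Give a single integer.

A backdoor path from X5 to X3 is any simple undirected path whose first edge points into X5 (i.e. leaves X5 via a parent).
Parents of X5: {X8}.
Enumerating:
  P1: X5 <- X8 -> X2 <- X9 -> X3
  P2: X5 <- X8 -> X2 -> X3
  P3: X5 <- X8 -> X3
That exhausts the simple backdoor paths. Count: 3.

3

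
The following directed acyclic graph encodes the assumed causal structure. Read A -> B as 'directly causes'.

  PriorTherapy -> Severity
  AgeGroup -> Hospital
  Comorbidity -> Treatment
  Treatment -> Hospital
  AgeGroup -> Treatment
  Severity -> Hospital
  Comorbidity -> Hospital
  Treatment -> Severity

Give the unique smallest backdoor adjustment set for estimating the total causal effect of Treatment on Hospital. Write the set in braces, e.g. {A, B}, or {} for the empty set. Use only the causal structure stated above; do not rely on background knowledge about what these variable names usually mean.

Variables eligible for adjustment (non-descendants of Treatment, excluding Treatment and Hospital): {AgeGroup, Comorbidity, PriorTherapy}.
Backdoor paths from Treatment to Hospital:
  P1: Treatment <- AgeGroup -> Hospital
  P2: Treatment <- Comorbidity -> Hospital
The empty set is not sufficient: P1 (Treatment <- AgeGroup -> Hospital) has no collider blocking it and no conditioned non-collider, so it is open.
Try {AgeGroup, Comorbidity}:
  P1: blocked at fork node AgeGroup ∈ conditioning set.
  P2: blocked at fork node Comorbidity ∈ conditioning set.
{AgeGroup, Comorbidity} contains no descendant of Treatment and blocks every backdoor path.
Every element of {AgeGroup, Comorbidity} is needed (dropping AgeGroup leaves P1 open; dropping Comorbidity leaves P2 open), so no proper subset is valid.
Among all size-2 subsets of the eligible variables, only {AgeGroup, Comorbidity} blocks every backdoor path, so it is the unique smallest valid adjustment set.

{AgeGroup, Comorbidity}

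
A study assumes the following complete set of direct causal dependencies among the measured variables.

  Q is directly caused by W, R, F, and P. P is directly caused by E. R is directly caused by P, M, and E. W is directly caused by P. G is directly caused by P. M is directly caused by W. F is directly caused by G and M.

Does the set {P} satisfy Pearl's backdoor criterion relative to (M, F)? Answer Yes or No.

Yes

Backdoor paths from M to F (paths whose first edge points into M):
  P1: M <- W <- P <- E -> R -> Q <- F
  P2: M <- W <- P -> G -> F
  P3: M <- W <- P -> R -> Q <- F
  P4: M <- W <- P -> Q <- F
  P5: M <- W -> Q <- P -> G -> F
  P6: M <- W -> Q <- F
  P7: M <- W -> Q <- R <- E -> P -> G -> F
  P8: M <- W -> Q <- R <- P -> G -> F
Condition 1 (no descendant of M in the set): holds — descendants of M are {F, Q, R}; none are in {P}.
Condition 2 (every backdoor path blocked by {P}):
  P1: blocked at chain node P ∈ conditioning set.
  P2: blocked at fork node P ∈ conditioning set.
  P3: blocked at fork node P ∈ conditioning set.
  P4: blocked at fork node P ∈ conditioning set.
  P5: blocked at collider Q (neither it nor any descendant is in the conditioning set).
  P6: blocked at collider Q (neither it nor any descendant is in the conditioning set).
  P7: blocked at collider Q (neither it nor any descendant is in the conditioning set).
  P8: blocked at collider Q (neither it nor any descendant is in the conditioning set).
{P} satisfies the backdoor criterion.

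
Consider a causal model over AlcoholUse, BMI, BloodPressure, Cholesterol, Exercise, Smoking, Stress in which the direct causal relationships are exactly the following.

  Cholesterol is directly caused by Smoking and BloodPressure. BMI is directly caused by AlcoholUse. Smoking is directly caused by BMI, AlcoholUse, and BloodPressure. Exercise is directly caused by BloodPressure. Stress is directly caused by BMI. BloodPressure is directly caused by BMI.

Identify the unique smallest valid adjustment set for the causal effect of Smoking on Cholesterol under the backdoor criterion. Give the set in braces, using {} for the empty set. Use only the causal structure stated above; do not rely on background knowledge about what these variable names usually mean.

Variables eligible for adjustment (non-descendants of Smoking, excluding Smoking and Cholesterol): {AlcoholUse, BMI, BloodPressure, Exercise, Stress}.
Backdoor paths from Smoking to Cholesterol:
  P1: Smoking <- AlcoholUse -> BMI -> BloodPressure -> Cholesterol
  P2: Smoking <- BMI -> BloodPressure -> Cholesterol
  P3: Smoking <- BloodPressure -> Cholesterol
The empty set is not sufficient: P1 (Smoking <- AlcoholUse -> BMI -> BloodPressure -> Cholesterol) has no collider blocking it and no conditioned non-collider, so it is open.
Try {BloodPressure}:
  P1: blocked at chain node BloodPressure ∈ conditioning set.
  P2: blocked at chain node BloodPressure ∈ conditioning set.
  P3: blocked at fork node BloodPressure ∈ conditioning set.
{BloodPressure} contains no descendant of Smoking and blocks every backdoor path.
No other singleton works — e.g. {AlcoholUse} leaves P2 open — so {BloodPressure} is the unique smallest valid adjustment set.

{BloodPressure}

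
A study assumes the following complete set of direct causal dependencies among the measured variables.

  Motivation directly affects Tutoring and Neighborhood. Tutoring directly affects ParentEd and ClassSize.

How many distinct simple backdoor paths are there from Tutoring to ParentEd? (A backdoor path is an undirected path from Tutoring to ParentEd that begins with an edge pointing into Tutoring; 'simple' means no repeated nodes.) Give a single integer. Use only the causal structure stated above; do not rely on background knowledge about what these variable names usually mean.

A backdoor path from Tutoring to ParentEd is any simple undirected path whose first edge points into Tutoring (i.e. leaves Tutoring via a parent).
Parents of Tutoring: {Motivation}.
No simple path from any parent of Tutoring reaches ParentEd without revisiting Tutoring, so there are no backdoor paths.

0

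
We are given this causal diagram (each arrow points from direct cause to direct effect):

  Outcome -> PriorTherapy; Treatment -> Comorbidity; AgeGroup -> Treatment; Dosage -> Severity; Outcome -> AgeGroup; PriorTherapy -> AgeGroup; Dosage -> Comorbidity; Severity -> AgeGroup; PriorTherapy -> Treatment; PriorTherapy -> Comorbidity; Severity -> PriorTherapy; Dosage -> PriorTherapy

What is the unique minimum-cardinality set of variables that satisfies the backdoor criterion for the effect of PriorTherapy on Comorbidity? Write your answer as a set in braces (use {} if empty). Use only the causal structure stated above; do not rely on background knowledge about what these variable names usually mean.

{Dosage, Outcome, Severity}

Variables eligible for adjustment (non-descendants of PriorTherapy, excluding PriorTherapy and Comorbidity): {Dosage, Outcome, Severity}.
Backdoor paths from PriorTherapy to Comorbidity:
  P1: PriorTherapy <- Dosage -> Severity -> AgeGroup -> Treatment -> Comorbidity
  P2: PriorTherapy <- Dosage -> Comorbidity
  P3: PriorTherapy <- Severity <- Dosage -> Comorbidity
  P4: PriorTherapy <- Severity -> AgeGroup -> Treatment -> Comorbidity
  P5: PriorTherapy <- Outcome -> AgeGroup <- Severity <- Dosage -> Comorbidity
  P6: PriorTherapy <- Outcome -> AgeGroup -> Treatment -> Comorbidity
The empty set is not sufficient: P1 (PriorTherapy <- Dosage -> Severity -> AgeGroup -> Treatment -> Comorbidity) has no collider blocking it and no conditioned non-collider, so it is open.
Try {Dosage, Outcome, Severity}:
  P1: blocked at fork node Dosage ∈ conditioning set.
  P2: blocked at fork node Dosage ∈ conditioning set.
  P3: blocked at chain node Severity ∈ conditioning set.
  P4: blocked at fork node Severity ∈ conditioning set.
  P5: blocked at fork node Outcome ∈ conditioning set.
  P6: blocked at fork node Outcome ∈ conditioning set.
{Dosage, Outcome, Severity} contains no descendant of PriorTherapy and blocks every backdoor path.
Every element of {Dosage, Outcome, Severity} is needed (dropping Dosage leaves P2 open; dropping Outcome leaves P6 open; dropping Severity leaves P4 open), so no proper subset is valid.
Among all size-3 subsets of the eligible variables, only {Dosage, Outcome, Severity} blocks every backdoor path, so it is the unique smallest valid adjustment set.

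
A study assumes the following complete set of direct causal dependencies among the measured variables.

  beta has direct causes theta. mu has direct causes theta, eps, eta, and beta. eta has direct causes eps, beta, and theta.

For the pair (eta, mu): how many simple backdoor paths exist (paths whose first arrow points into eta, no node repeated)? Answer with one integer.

5

A backdoor path from eta to mu is any simple undirected path whose first edge points into eta (i.e. leaves eta via a parent).
Parents of eta: {beta, eps, theta}.
Enumerating:
  P1: eta <- theta -> beta -> mu
  P2: eta <- theta -> mu
  P3: eta <- beta <- theta -> mu
  P4: eta <- beta -> mu
  P5: eta <- eps -> mu
That exhausts the simple backdoor paths. Count: 5.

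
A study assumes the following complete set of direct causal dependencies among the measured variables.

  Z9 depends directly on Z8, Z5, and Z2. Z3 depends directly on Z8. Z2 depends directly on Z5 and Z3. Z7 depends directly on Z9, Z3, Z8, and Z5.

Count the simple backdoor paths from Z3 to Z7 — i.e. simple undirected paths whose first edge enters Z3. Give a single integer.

A backdoor path from Z3 to Z7 is any simple undirected path whose first edge points into Z3 (i.e. leaves Z3 via a parent).
Parents of Z3: {Z8}.
Enumerating:
  P1: Z3 <- Z8 -> Z9 <- Z5 -> Z7
  P2: Z3 <- Z8 -> Z9 <- Z2 <- Z5 -> Z7
  P3: Z3 <- Z8 -> Z9 -> Z7
  P4: Z3 <- Z8 -> Z7
That exhausts the simple backdoor paths. Count: 4.

4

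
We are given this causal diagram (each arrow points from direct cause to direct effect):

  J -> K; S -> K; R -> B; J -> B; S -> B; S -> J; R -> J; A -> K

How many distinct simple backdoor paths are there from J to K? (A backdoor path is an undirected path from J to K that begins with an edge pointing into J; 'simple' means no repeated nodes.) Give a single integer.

A backdoor path from J to K is any simple undirected path whose first edge points into J (i.e. leaves J via a parent).
Parents of J: {R, S}.
Enumerating:
  P1: J <- S -> K
  P2: J <- R -> B <- S -> K
That exhausts the simple backdoor paths. Count: 2.

2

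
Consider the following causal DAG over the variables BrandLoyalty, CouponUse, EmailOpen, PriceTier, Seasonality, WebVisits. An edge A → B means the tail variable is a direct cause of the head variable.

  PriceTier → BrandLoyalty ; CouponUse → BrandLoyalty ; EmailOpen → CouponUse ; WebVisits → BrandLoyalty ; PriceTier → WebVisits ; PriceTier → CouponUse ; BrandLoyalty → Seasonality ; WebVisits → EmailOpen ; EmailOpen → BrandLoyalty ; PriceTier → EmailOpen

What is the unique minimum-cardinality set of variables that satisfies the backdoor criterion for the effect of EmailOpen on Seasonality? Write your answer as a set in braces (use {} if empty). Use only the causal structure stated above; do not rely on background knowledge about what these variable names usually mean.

{PriceTier, WebVisits}

Variables eligible for adjustment (non-descendants of EmailOpen, excluding EmailOpen and Seasonality): {PriceTier, WebVisits}.
Backdoor paths from EmailOpen to Seasonality:
  P1: EmailOpen <- PriceTier -> WebVisits -> BrandLoyalty -> Seasonality
  P2: EmailOpen <- PriceTier -> CouponUse -> BrandLoyalty -> Seasonality
  P3: EmailOpen <- PriceTier -> BrandLoyalty -> Seasonality
  P4: EmailOpen <- WebVisits <- PriceTier -> CouponUse -> BrandLoyalty -> Seasonality
  P5: EmailOpen <- WebVisits <- PriceTier -> BrandLoyalty -> Seasonality
  P6: EmailOpen <- WebVisits -> BrandLoyalty -> Seasonality
The empty set is not sufficient: P1 (EmailOpen <- PriceTier -> WebVisits -> BrandLoyalty -> Seasonality) has no collider blocking it and no conditioned non-collider, so it is open.
Try {PriceTier, WebVisits}:
  P1: blocked at fork node PriceTier ∈ conditioning set.
  P2: blocked at fork node PriceTier ∈ conditioning set.
  P3: blocked at fork node PriceTier ∈ conditioning set.
  P4: blocked at chain node WebVisits ∈ conditioning set.
  P5: blocked at chain node WebVisits ∈ conditioning set.
  P6: blocked at fork node WebVisits ∈ conditioning set.
{PriceTier, WebVisits} contains no descendant of EmailOpen and blocks every backdoor path.
Every element of {PriceTier, WebVisits} is needed (dropping PriceTier leaves P2 open; dropping WebVisits leaves P6 open), so no proper subset is valid.
Among all size-2 subsets of the eligible variables, only {PriceTier, WebVisits} blocks every backdoor path, so it is the unique smallest valid adjustment set.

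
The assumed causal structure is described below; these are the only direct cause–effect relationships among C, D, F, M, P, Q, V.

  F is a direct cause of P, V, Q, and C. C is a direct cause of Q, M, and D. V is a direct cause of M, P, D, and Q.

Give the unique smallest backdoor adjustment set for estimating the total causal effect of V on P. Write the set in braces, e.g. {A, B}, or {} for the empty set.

Variables eligible for adjustment (non-descendants of V, excluding V and P): {C, F}.
Backdoor paths from V to P:
  P1: V <- F -> P
The empty set is not sufficient: P1 (V <- F -> P) has no collider blocking it and no conditioned non-collider, so it is open.
Try {F}:
  P1: blocked at fork node F ∈ conditioning set.
{F} contains no descendant of V and blocks every backdoor path.
No other singleton works — e.g. {C} leaves P1 open — so {F} is the unique smallest valid adjustment set.

{F}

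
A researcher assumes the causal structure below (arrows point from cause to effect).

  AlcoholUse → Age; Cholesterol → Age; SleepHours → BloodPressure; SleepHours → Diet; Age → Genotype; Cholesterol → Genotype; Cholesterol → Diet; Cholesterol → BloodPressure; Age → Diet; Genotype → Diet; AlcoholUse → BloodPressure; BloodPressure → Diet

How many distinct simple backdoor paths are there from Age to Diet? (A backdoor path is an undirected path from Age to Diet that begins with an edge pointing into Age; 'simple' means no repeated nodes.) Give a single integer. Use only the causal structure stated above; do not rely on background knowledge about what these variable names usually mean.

8

A backdoor path from Age to Diet is any simple undirected path whose first edge points into Age (i.e. leaves Age via a parent).
Parents of Age: {AlcoholUse, Cholesterol}.
Enumerating:
  P1: Age <- AlcoholUse -> BloodPressure <- Cholesterol -> Genotype -> Diet
  P2: Age <- AlcoholUse -> BloodPressure <- Cholesterol -> Diet
  P3: Age <- AlcoholUse -> BloodPressure <- SleepHours -> Diet
  P4: Age <- AlcoholUse -> BloodPressure -> Diet
  P5: Age <- Cholesterol -> Genotype -> Diet
  P6: Age <- Cholesterol -> BloodPressure <- SleepHours -> Diet
  P7: Age <- Cholesterol -> BloodPressure -> Diet
  P8: Age <- Cholesterol -> Diet
That exhausts the simple backdoor paths. Count: 8.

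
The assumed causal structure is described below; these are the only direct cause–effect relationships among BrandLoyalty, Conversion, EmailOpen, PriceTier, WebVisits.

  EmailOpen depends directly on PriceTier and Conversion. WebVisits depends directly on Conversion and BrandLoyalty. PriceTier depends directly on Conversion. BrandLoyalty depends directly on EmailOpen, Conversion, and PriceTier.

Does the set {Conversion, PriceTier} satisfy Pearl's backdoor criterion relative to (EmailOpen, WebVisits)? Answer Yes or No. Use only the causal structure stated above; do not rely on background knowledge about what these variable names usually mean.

Yes

Backdoor paths from EmailOpen to WebVisits (paths whose first edge points into EmailOpen):
  P1: EmailOpen <- Conversion -> PriceTier -> BrandLoyalty -> WebVisits
  P2: EmailOpen <- Conversion -> BrandLoyalty -> WebVisits
  P3: EmailOpen <- Conversion -> WebVisits
  P4: EmailOpen <- PriceTier <- Conversion -> BrandLoyalty -> WebVisits
  P5: EmailOpen <- PriceTier <- Conversion -> WebVisits
  P6: EmailOpen <- PriceTier -> BrandLoyalty <- Conversion -> WebVisits
  P7: EmailOpen <- PriceTier -> BrandLoyalty -> WebVisits
Condition 1 (no descendant of EmailOpen in the set): holds — descendants of EmailOpen are {BrandLoyalty, WebVisits}; none are in {Conversion, PriceTier}.
Condition 2 (every backdoor path blocked by {Conversion, PriceTier}):
  P1: blocked at fork node Conversion ∈ conditioning set.
  P2: blocked at fork node Conversion ∈ conditioning set.
  P3: blocked at fork node Conversion ∈ conditioning set.
  P4: blocked at chain node PriceTier ∈ conditioning set.
  P5: blocked at chain node PriceTier ∈ conditioning set.
  P6: blocked at fork node PriceTier ∈ conditioning set.
  P7: blocked at fork node PriceTier ∈ conditioning set.
{Conversion, PriceTier} satisfies the backdoor criterion.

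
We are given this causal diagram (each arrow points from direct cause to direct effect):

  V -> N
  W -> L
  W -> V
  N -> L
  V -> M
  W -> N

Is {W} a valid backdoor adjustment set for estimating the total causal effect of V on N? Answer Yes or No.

Backdoor paths from V to N (paths whose first edge points into V):
  P1: V <- W -> N
  P2: V <- W -> L <- N
Condition 1 (no descendant of V in the set): holds — descendants of V are {L, M, N}; none are in {W}.
Condition 2 (every backdoor path blocked by {W}):
  P1: blocked at fork node W ∈ conditioning set.
  P2: blocked at fork node W ∈ conditioning set.
{W} satisfies the backdoor criterion.

Yes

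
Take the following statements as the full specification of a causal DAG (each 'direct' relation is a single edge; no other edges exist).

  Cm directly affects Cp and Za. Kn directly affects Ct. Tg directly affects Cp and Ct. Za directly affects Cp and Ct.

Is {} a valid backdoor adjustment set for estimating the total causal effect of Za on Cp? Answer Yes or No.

No

Backdoor paths from Za to Cp (paths whose first edge points into Za):
  P1: Za <- Cm -> Cp
Condition 1 (no descendant of Za in the set): holds — descendants of Za are {Cp, Ct}; none are in {}.
Condition 2 (every backdoor path blocked by {}):
  P1: open — no interior node is in the conditioning set.
{} does not satisfy the backdoor criterion.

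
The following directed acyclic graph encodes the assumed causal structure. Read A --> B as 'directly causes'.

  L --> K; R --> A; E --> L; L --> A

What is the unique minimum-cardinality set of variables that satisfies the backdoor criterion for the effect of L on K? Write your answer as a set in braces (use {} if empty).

Variables eligible for adjustment (non-descendants of L, excluding L and K): {E, R}.
Backdoor paths from L to K:
  (none)
With no backdoor paths the empty set already satisfies the criterion, and it is trivially minimal.

{}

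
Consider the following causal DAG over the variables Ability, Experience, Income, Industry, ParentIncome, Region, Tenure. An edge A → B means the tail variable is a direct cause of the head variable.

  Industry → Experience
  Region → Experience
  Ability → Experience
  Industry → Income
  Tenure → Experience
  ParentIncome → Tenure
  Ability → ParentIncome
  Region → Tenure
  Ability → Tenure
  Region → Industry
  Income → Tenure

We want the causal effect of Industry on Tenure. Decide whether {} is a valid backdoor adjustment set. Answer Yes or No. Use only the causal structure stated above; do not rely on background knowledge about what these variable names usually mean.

Backdoor paths from Industry to Tenure (paths whose first edge points into Industry):
  P1: Industry <- Region -> Tenure
  P2: Industry <- Region -> Experience <- Ability -> ParentIncome -> Tenure
  P3: Industry <- Region -> Experience <- Ability -> Tenure
  P4: Industry <- Region -> Experience <- Tenure
Condition 1 (no descendant of Industry in the set): holds — descendants of Industry are {Experience, Income, Tenure}; none are in {}.
Condition 2 (every backdoor path blocked by {}):
  P1: open — no interior node is in the conditioning set.
  P2: blocked at collider Experience (neither it nor any descendant is in the conditioning set).
  P3: blocked at collider Experience (neither it nor any descendant is in the conditioning set).
  P4: blocked at collider Experience (neither it nor any descendant is in the conditioning set).
{} does not satisfy the backdoor criterion.

No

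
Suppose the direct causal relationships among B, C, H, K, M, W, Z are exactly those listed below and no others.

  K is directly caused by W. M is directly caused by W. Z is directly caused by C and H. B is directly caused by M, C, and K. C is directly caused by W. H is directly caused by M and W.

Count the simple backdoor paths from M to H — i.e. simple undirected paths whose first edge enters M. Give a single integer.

3

A backdoor path from M to H is any simple undirected path whose first edge points into M (i.e. leaves M via a parent).
Parents of M: {W}.
Enumerating:
  P1: M <- W -> K -> B <- C -> Z <- H
  P2: M <- W -> H
  P3: M <- W -> C -> Z <- H
That exhausts the simple backdoor paths. Count: 3.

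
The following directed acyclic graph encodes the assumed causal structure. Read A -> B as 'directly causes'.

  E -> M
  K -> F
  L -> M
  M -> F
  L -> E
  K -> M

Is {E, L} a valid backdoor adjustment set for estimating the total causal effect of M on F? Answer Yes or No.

Backdoor paths from M to F (paths whose first edge points into M):
  P1: M <- K -> F
Condition 1 (no descendant of M in the set): holds — descendants of M are {F}; none are in {E, L}.
Condition 2 (every backdoor path blocked by {E, L}):
  P1: open — no interior node is in the conditioning set.
{E, L} does not satisfy the backdoor criterion.

No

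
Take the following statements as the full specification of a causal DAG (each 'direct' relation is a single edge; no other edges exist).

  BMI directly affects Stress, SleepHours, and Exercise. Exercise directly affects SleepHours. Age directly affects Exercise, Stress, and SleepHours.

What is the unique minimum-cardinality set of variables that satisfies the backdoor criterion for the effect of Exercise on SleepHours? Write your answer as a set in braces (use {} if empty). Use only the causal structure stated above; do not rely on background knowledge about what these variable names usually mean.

Variables eligible for adjustment (non-descendants of Exercise, excluding Exercise and SleepHours): {Age, BMI, Stress}.
Backdoor paths from Exercise to SleepHours:
  P1: Exercise <- Age -> SleepHours
  P2: Exercise <- Age -> Stress <- BMI -> SleepHours
  P3: Exercise <- BMI -> SleepHours
  P4: Exercise <- BMI -> Stress <- Age -> SleepHours
The empty set is not sufficient: P1 (Exercise <- Age -> SleepHours) has no collider blocking it and no conditioned non-collider, so it is open.
Try {Age, BMI}:
  P1: blocked at fork node Age ∈ conditioning set.
  P2: blocked at fork node Age ∈ conditioning set.
  P3: blocked at fork node BMI ∈ conditioning set.
  P4: blocked at fork node BMI ∈ conditioning set.
{Age, BMI} contains no descendant of Exercise and blocks every backdoor path.
Every element of {Age, BMI} is needed (dropping Age leaves P1 open; dropping BMI leaves P3 open), so no proper subset is valid.
Among all size-2 subsets of the eligible variables, only {Age, BMI} blocks every backdoor path, so it is the unique smallest valid adjustment set.

{Age, BMI}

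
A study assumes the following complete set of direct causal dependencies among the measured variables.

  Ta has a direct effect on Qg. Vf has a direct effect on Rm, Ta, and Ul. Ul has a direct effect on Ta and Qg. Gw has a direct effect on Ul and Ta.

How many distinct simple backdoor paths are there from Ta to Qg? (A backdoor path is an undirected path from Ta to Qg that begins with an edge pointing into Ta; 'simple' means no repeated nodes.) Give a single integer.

A backdoor path from Ta to Qg is any simple undirected path whose first edge points into Ta (i.e. leaves Ta via a parent).
Parents of Ta: {Gw, Ul, Vf}.
Enumerating:
  P1: Ta <- Vf -> Ul -> Qg
  P2: Ta <- Gw -> Ul -> Qg
  P3: Ta <- Ul -> Qg
That exhausts the simple backdoor paths. Count: 3.

3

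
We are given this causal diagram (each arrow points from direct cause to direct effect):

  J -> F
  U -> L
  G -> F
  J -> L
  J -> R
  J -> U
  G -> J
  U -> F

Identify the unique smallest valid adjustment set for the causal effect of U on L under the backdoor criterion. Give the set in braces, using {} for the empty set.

{J}

Variables eligible for adjustment (non-descendants of U, excluding U and L): {G, J, R}.
Backdoor paths from U to L:
  P1: U <- J -> L
The empty set is not sufficient: P1 (U <- J -> L) has no collider blocking it and no conditioned non-collider, so it is open.
Try {J}:
  P1: blocked at fork node J ∈ conditioning set.
{J} contains no descendant of U and blocks every backdoor path.
No other singleton works — e.g. {G} leaves P1 open — so {J} is the unique smallest valid adjustment set.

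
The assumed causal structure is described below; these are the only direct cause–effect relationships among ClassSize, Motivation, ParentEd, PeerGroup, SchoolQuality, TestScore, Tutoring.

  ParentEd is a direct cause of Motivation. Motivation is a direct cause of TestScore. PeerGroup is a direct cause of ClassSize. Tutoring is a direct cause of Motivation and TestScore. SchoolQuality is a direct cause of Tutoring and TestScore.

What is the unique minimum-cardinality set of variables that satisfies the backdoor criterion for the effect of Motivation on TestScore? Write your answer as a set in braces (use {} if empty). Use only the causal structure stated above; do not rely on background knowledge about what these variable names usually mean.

{Tutoring}

Variables eligible for adjustment (non-descendants of Motivation, excluding Motivation and TestScore): {ClassSize, ParentEd, PeerGroup, SchoolQuality, Tutoring}.
Backdoor paths from Motivation to TestScore:
  P1: Motivation <- Tutoring <- SchoolQuality -> TestScore
  P2: Motivation <- Tutoring -> TestScore
The empty set is not sufficient: P1 (Motivation <- Tutoring <- SchoolQuality -> TestScore) has no collider blocking it and no conditioned non-collider, so it is open.
Try {Tutoring}:
  P1: blocked at chain node Tutoring ∈ conditioning set.
  P2: blocked at fork node Tutoring ∈ conditioning set.
{Tutoring} contains no descendant of Motivation and blocks every backdoor path.
No other singleton works — e.g. {SchoolQuality} leaves P2 open — so {Tutoring} is the unique smallest valid adjustment set.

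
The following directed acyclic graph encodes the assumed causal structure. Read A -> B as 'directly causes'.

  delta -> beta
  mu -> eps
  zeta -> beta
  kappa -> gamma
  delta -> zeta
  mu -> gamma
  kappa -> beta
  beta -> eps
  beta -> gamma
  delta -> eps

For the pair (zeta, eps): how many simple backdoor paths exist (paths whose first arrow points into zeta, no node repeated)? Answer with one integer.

4

A backdoor path from zeta to eps is any simple undirected path whose first edge points into zeta (i.e. leaves zeta via a parent).
Parents of zeta: {delta}.
Enumerating:
  P1: zeta <- delta -> beta <- kappa -> gamma <- mu -> eps
  P2: zeta <- delta -> beta -> gamma <- mu -> eps
  P3: zeta <- delta -> beta -> eps
  P4: zeta <- delta -> eps
That exhausts the simple backdoor paths. Count: 4.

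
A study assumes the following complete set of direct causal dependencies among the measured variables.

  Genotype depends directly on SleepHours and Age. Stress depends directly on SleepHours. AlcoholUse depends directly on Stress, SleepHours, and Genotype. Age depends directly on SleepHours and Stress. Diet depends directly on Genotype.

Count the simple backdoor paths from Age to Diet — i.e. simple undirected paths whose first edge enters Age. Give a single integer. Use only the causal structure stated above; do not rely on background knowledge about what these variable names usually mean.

A backdoor path from Age to Diet is any simple undirected path whose first edge points into Age (i.e. leaves Age via a parent).
Parents of Age: {SleepHours, Stress}.
Enumerating:
  P1: Age <- SleepHours -> Stress -> AlcoholUse <- Genotype -> Diet
  P2: Age <- SleepHours -> Genotype -> Diet
  P3: Age <- SleepHours -> AlcoholUse <- Genotype -> Diet
  P4: Age <- Stress <- SleepHours -> Genotype -> Diet
  P5: Age <- Stress <- SleepHours -> AlcoholUse <- Genotype -> Diet
  P6: Age <- Stress -> AlcoholUse <- SleepHours -> Genotype -> Diet
  P7: Age <- Stress -> AlcoholUse <- Genotype -> Diet
That exhausts the simple backdoor paths. Count: 7.

7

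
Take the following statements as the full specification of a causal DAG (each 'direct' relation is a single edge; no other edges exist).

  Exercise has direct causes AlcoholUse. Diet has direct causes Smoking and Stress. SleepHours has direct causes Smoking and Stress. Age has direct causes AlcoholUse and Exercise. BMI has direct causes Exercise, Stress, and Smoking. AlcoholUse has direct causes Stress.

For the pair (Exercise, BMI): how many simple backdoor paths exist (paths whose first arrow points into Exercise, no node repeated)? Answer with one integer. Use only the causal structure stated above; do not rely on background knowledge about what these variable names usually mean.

3

A backdoor path from Exercise to BMI is any simple undirected path whose first edge points into Exercise (i.e. leaves Exercise via a parent).
Parents of Exercise: {AlcoholUse}.
Enumerating:
  P1: Exercise <- AlcoholUse <- Stress -> Diet <- Smoking -> BMI
  P2: Exercise <- AlcoholUse <- Stress -> SleepHours <- Smoking -> BMI
  P3: Exercise <- AlcoholUse <- Stress -> BMI
That exhausts the simple backdoor paths. Count: 3.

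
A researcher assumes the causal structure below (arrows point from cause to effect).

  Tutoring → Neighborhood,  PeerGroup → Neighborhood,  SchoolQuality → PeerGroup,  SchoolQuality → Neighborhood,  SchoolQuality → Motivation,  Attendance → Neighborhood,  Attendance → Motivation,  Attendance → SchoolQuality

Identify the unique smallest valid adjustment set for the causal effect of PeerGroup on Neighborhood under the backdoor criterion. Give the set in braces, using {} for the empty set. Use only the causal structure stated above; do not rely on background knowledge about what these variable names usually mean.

Variables eligible for adjustment (non-descendants of PeerGroup, excluding PeerGroup and Neighborhood): {Attendance, Motivation, SchoolQuality, Tutoring}.
Backdoor paths from PeerGroup to Neighborhood:
  P1: PeerGroup <- SchoolQuality <- Attendance -> Neighborhood
  P2: PeerGroup <- SchoolQuality -> Neighborhood
  P3: PeerGroup <- SchoolQuality -> Motivation <- Attendance -> Neighborhood
The empty set is not sufficient: P1 (PeerGroup <- SchoolQuality <- Attendance -> Neighborhood) has no collider blocking it and no conditioned non-collider, so it is open.
Try {SchoolQuality}:
  P1: blocked at chain node SchoolQuality ∈ conditioning set.
  P2: blocked at fork node SchoolQuality ∈ conditioning set.
  P3: blocked at fork node SchoolQuality ∈ conditioning set.
{SchoolQuality} contains no descendant of PeerGroup and blocks every backdoor path.
No other singleton works — e.g. {Tutoring} leaves P1 open — so {SchoolQuality} is the unique smallest valid adjustment set.

{SchoolQuality}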